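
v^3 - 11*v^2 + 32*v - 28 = (v - 7)*(v - 2)^2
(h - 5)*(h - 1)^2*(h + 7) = h^4 - 38*h^2 + 72*h - 35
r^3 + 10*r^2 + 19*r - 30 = (r - 1)*(r + 5)*(r + 6)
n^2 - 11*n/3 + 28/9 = (n - 7/3)*(n - 4/3)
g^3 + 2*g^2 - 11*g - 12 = (g - 3)*(g + 1)*(g + 4)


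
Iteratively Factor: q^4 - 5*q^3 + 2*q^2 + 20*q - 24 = (q - 2)*(q^3 - 3*q^2 - 4*q + 12) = (q - 3)*(q - 2)*(q^2 - 4) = (q - 3)*(q - 2)^2*(q + 2)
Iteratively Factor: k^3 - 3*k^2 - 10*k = (k - 5)*(k^2 + 2*k) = (k - 5)*(k + 2)*(k)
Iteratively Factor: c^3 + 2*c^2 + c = (c)*(c^2 + 2*c + 1) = c*(c + 1)*(c + 1)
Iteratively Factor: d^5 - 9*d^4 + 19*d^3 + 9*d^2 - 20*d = (d)*(d^4 - 9*d^3 + 19*d^2 + 9*d - 20) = d*(d - 5)*(d^3 - 4*d^2 - d + 4) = d*(d - 5)*(d + 1)*(d^2 - 5*d + 4) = d*(d - 5)*(d - 4)*(d + 1)*(d - 1)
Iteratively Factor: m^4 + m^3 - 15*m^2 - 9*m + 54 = (m - 3)*(m^3 + 4*m^2 - 3*m - 18) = (m - 3)*(m - 2)*(m^2 + 6*m + 9) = (m - 3)*(m - 2)*(m + 3)*(m + 3)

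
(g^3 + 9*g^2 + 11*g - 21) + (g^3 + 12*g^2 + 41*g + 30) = 2*g^3 + 21*g^2 + 52*g + 9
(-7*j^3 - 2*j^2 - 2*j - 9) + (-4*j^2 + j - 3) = -7*j^3 - 6*j^2 - j - 12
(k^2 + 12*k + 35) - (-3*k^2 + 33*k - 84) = 4*k^2 - 21*k + 119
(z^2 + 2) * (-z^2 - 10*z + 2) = -z^4 - 10*z^3 - 20*z + 4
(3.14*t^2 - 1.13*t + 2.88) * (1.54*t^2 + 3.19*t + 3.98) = 4.8356*t^4 + 8.2764*t^3 + 13.3277*t^2 + 4.6898*t + 11.4624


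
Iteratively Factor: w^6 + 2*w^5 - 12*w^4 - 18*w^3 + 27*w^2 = (w + 3)*(w^5 - w^4 - 9*w^3 + 9*w^2) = (w + 3)^2*(w^4 - 4*w^3 + 3*w^2) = (w - 3)*(w + 3)^2*(w^3 - w^2) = (w - 3)*(w - 1)*(w + 3)^2*(w^2) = w*(w - 3)*(w - 1)*(w + 3)^2*(w)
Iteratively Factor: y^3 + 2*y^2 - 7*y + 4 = (y - 1)*(y^2 + 3*y - 4) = (y - 1)*(y + 4)*(y - 1)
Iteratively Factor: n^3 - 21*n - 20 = (n - 5)*(n^2 + 5*n + 4) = (n - 5)*(n + 1)*(n + 4)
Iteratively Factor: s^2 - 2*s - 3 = (s - 3)*(s + 1)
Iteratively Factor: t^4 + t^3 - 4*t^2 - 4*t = (t + 1)*(t^3 - 4*t) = t*(t + 1)*(t^2 - 4) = t*(t - 2)*(t + 1)*(t + 2)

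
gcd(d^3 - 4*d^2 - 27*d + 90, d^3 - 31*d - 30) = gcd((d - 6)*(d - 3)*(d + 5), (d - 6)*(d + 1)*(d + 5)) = d^2 - d - 30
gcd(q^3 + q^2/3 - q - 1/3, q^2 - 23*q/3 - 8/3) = q + 1/3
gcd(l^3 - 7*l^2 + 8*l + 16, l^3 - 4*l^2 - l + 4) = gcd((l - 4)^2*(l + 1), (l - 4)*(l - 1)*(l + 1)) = l^2 - 3*l - 4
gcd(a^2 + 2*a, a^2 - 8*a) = a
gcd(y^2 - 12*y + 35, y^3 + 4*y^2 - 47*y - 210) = y - 7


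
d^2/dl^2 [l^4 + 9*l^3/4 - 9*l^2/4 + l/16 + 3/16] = 12*l^2 + 27*l/2 - 9/2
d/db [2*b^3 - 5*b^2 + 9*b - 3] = 6*b^2 - 10*b + 9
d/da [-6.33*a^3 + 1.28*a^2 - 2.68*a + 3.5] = -18.99*a^2 + 2.56*a - 2.68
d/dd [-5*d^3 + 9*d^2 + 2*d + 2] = -15*d^2 + 18*d + 2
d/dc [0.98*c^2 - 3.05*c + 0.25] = 1.96*c - 3.05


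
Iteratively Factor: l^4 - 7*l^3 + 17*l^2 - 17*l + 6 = (l - 3)*(l^3 - 4*l^2 + 5*l - 2) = (l - 3)*(l - 1)*(l^2 - 3*l + 2) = (l - 3)*(l - 2)*(l - 1)*(l - 1)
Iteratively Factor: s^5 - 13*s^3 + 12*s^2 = (s)*(s^4 - 13*s^2 + 12*s) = s*(s - 1)*(s^3 + s^2 - 12*s) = s*(s - 1)*(s + 4)*(s^2 - 3*s) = s*(s - 3)*(s - 1)*(s + 4)*(s)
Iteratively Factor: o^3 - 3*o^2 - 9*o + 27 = (o - 3)*(o^2 - 9) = (o - 3)^2*(o + 3)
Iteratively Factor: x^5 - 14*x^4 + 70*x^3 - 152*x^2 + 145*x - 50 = (x - 1)*(x^4 - 13*x^3 + 57*x^2 - 95*x + 50) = (x - 1)^2*(x^3 - 12*x^2 + 45*x - 50) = (x - 2)*(x - 1)^2*(x^2 - 10*x + 25) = (x - 5)*(x - 2)*(x - 1)^2*(x - 5)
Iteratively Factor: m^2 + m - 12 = (m + 4)*(m - 3)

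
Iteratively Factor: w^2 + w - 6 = (w + 3)*(w - 2)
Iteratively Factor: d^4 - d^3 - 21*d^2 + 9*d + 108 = (d + 3)*(d^3 - 4*d^2 - 9*d + 36) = (d - 3)*(d + 3)*(d^2 - d - 12) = (d - 4)*(d - 3)*(d + 3)*(d + 3)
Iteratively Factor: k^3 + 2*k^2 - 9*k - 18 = (k + 2)*(k^2 - 9) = (k - 3)*(k + 2)*(k + 3)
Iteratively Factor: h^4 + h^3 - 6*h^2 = (h + 3)*(h^3 - 2*h^2) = h*(h + 3)*(h^2 - 2*h) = h^2*(h + 3)*(h - 2)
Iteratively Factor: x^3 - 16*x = (x + 4)*(x^2 - 4*x) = (x - 4)*(x + 4)*(x)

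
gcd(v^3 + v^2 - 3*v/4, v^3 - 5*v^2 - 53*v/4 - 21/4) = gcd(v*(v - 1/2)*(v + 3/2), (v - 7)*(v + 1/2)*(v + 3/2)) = v + 3/2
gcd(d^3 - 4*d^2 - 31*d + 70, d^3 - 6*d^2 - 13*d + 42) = d^2 - 9*d + 14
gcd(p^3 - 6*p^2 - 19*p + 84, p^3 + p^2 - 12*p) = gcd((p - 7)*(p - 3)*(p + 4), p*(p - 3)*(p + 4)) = p^2 + p - 12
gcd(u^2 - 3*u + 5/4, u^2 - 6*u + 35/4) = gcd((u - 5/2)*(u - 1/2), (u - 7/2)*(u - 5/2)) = u - 5/2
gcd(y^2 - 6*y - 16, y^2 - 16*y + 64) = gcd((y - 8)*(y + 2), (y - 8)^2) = y - 8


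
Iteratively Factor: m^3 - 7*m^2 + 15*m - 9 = (m - 3)*(m^2 - 4*m + 3) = (m - 3)^2*(m - 1)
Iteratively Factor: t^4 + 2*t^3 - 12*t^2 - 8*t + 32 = (t + 2)*(t^3 - 12*t + 16) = (t - 2)*(t + 2)*(t^2 + 2*t - 8) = (t - 2)^2*(t + 2)*(t + 4)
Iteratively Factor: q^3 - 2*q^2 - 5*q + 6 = (q - 1)*(q^2 - q - 6) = (q - 1)*(q + 2)*(q - 3)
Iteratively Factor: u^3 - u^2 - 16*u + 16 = (u + 4)*(u^2 - 5*u + 4) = (u - 4)*(u + 4)*(u - 1)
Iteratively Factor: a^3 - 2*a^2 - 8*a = (a + 2)*(a^2 - 4*a) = (a - 4)*(a + 2)*(a)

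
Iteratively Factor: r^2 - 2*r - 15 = (r + 3)*(r - 5)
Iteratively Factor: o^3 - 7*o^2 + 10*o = (o - 5)*(o^2 - 2*o) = (o - 5)*(o - 2)*(o)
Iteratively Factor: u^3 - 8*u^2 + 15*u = (u)*(u^2 - 8*u + 15) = u*(u - 3)*(u - 5)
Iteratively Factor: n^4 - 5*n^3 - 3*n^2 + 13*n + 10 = (n + 1)*(n^3 - 6*n^2 + 3*n + 10) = (n - 2)*(n + 1)*(n^2 - 4*n - 5) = (n - 5)*(n - 2)*(n + 1)*(n + 1)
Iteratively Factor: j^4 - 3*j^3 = (j - 3)*(j^3) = j*(j - 3)*(j^2) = j^2*(j - 3)*(j)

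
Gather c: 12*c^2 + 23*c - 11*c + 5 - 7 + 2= 12*c^2 + 12*c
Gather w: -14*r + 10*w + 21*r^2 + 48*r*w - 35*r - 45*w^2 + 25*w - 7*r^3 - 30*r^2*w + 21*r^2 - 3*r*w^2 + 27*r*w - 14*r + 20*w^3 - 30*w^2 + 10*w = -7*r^3 + 42*r^2 - 63*r + 20*w^3 + w^2*(-3*r - 75) + w*(-30*r^2 + 75*r + 45)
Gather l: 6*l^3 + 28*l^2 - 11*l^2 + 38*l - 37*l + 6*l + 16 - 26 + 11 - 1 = 6*l^3 + 17*l^2 + 7*l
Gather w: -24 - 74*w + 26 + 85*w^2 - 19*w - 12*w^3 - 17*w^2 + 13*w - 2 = -12*w^3 + 68*w^2 - 80*w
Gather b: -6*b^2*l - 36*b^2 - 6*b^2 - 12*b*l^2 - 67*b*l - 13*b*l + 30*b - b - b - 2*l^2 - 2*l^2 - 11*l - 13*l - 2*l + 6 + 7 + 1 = b^2*(-6*l - 42) + b*(-12*l^2 - 80*l + 28) - 4*l^2 - 26*l + 14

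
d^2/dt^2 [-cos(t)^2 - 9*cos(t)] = 9*cos(t) + 2*cos(2*t)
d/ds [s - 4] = 1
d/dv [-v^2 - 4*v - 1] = -2*v - 4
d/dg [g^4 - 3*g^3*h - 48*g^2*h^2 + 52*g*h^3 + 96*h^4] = 4*g^3 - 9*g^2*h - 96*g*h^2 + 52*h^3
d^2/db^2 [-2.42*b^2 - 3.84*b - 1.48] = -4.84000000000000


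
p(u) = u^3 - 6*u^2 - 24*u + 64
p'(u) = 3*u^2 - 12*u - 24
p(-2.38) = 73.65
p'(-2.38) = 21.55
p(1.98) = 0.72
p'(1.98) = -36.00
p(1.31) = 24.51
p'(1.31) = -34.57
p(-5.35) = -132.47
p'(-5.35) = 126.07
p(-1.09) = 81.74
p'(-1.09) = -7.36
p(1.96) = 1.44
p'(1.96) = -36.00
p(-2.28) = 75.68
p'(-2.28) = 18.96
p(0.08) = 62.04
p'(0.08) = -24.94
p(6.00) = -80.00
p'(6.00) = 12.00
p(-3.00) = 55.00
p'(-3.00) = 39.00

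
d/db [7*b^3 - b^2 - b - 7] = 21*b^2 - 2*b - 1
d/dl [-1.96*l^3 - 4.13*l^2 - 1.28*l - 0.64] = -5.88*l^2 - 8.26*l - 1.28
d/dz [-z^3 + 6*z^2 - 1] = 3*z*(4 - z)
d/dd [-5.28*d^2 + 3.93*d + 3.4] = 3.93 - 10.56*d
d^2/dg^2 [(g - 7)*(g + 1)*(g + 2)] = 6*g - 8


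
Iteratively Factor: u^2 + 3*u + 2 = (u + 2)*(u + 1)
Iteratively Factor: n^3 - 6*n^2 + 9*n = (n)*(n^2 - 6*n + 9) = n*(n - 3)*(n - 3)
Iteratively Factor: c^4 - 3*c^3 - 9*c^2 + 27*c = (c)*(c^3 - 3*c^2 - 9*c + 27) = c*(c - 3)*(c^2 - 9) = c*(c - 3)^2*(c + 3)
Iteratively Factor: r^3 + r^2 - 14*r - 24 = (r - 4)*(r^2 + 5*r + 6) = (r - 4)*(r + 2)*(r + 3)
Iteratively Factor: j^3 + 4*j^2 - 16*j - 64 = (j + 4)*(j^2 - 16) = (j - 4)*(j + 4)*(j + 4)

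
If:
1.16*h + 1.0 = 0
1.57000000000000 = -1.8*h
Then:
No Solution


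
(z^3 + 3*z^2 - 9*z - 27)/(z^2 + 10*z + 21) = (z^2 - 9)/(z + 7)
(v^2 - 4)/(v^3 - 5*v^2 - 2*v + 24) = (v - 2)/(v^2 - 7*v + 12)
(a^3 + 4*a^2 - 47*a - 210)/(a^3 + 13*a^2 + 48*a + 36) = (a^2 - 2*a - 35)/(a^2 + 7*a + 6)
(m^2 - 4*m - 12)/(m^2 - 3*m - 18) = (m + 2)/(m + 3)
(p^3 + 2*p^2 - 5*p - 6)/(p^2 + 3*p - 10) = (p^2 + 4*p + 3)/(p + 5)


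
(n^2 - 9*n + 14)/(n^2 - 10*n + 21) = (n - 2)/(n - 3)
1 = 1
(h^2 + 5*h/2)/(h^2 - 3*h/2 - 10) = h/(h - 4)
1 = 1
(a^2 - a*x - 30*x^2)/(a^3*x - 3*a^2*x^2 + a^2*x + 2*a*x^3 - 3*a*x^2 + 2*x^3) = (a^2 - a*x - 30*x^2)/(x*(a^3 - 3*a^2*x + a^2 + 2*a*x^2 - 3*a*x + 2*x^2))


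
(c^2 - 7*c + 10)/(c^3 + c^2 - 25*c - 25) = (c - 2)/(c^2 + 6*c + 5)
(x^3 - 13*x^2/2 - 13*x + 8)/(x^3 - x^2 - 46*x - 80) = (x - 1/2)/(x + 5)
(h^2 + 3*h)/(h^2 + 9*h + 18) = h/(h + 6)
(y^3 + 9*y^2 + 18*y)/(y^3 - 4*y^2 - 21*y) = (y + 6)/(y - 7)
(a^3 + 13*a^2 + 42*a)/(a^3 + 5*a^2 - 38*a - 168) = a*(a + 6)/(a^2 - 2*a - 24)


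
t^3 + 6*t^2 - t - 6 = (t - 1)*(t + 1)*(t + 6)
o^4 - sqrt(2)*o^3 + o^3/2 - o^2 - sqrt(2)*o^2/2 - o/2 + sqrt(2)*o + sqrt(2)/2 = (o - 1)*(o + 1/2)*(o + 1)*(o - sqrt(2))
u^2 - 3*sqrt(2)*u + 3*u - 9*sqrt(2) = (u + 3)*(u - 3*sqrt(2))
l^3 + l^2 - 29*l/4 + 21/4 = (l - 3/2)*(l - 1)*(l + 7/2)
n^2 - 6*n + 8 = (n - 4)*(n - 2)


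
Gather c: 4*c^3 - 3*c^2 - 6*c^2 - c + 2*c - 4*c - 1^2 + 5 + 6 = 4*c^3 - 9*c^2 - 3*c + 10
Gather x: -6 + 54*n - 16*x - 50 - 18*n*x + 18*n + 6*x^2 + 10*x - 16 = 72*n + 6*x^2 + x*(-18*n - 6) - 72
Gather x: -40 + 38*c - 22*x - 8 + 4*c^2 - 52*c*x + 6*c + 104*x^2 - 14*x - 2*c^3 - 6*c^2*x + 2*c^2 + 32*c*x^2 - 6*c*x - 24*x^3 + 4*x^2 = -2*c^3 + 6*c^2 + 44*c - 24*x^3 + x^2*(32*c + 108) + x*(-6*c^2 - 58*c - 36) - 48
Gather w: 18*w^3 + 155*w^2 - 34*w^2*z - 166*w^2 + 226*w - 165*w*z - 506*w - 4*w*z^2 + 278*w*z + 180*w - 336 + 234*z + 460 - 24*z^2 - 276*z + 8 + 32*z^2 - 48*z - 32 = 18*w^3 + w^2*(-34*z - 11) + w*(-4*z^2 + 113*z - 100) + 8*z^2 - 90*z + 100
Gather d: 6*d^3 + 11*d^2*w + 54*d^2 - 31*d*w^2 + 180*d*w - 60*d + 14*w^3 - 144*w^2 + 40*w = 6*d^3 + d^2*(11*w + 54) + d*(-31*w^2 + 180*w - 60) + 14*w^3 - 144*w^2 + 40*w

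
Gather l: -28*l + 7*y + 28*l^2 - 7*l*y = 28*l^2 + l*(-7*y - 28) + 7*y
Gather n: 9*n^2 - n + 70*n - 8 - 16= 9*n^2 + 69*n - 24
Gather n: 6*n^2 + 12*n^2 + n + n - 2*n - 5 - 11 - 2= 18*n^2 - 18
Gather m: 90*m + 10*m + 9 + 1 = 100*m + 10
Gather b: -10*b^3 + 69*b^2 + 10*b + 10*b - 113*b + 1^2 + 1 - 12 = -10*b^3 + 69*b^2 - 93*b - 10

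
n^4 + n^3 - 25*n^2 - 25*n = n*(n - 5)*(n + 1)*(n + 5)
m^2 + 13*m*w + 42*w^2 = (m + 6*w)*(m + 7*w)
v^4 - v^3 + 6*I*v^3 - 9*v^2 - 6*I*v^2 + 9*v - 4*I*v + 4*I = (v - 1)*(v + I)^2*(v + 4*I)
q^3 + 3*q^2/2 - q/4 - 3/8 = (q - 1/2)*(q + 1/2)*(q + 3/2)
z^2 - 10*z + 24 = (z - 6)*(z - 4)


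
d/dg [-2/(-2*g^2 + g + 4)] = 2*(1 - 4*g)/(-2*g^2 + g + 4)^2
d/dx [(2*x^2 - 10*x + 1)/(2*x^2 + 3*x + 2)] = (26*x^2 + 4*x - 23)/(4*x^4 + 12*x^3 + 17*x^2 + 12*x + 4)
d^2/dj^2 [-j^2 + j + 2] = -2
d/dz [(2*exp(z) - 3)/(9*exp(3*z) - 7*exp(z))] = 3*(-12*exp(3*z) + 27*exp(2*z) - 7)*exp(-z)/(81*exp(4*z) - 126*exp(2*z) + 49)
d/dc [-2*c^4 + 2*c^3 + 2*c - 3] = -8*c^3 + 6*c^2 + 2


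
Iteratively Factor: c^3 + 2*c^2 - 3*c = (c)*(c^2 + 2*c - 3) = c*(c + 3)*(c - 1)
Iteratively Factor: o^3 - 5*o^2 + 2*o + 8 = (o - 4)*(o^2 - o - 2) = (o - 4)*(o - 2)*(o + 1)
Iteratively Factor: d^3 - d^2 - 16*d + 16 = (d + 4)*(d^2 - 5*d + 4) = (d - 4)*(d + 4)*(d - 1)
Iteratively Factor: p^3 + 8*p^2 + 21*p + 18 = (p + 3)*(p^2 + 5*p + 6) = (p + 3)^2*(p + 2)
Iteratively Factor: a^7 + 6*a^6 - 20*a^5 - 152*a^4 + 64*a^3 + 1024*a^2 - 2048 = (a - 4)*(a^6 + 10*a^5 + 20*a^4 - 72*a^3 - 224*a^2 + 128*a + 512) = (a - 4)*(a - 2)*(a^5 + 12*a^4 + 44*a^3 + 16*a^2 - 192*a - 256) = (a - 4)*(a - 2)^2*(a^4 + 14*a^3 + 72*a^2 + 160*a + 128) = (a - 4)*(a - 2)^2*(a + 4)*(a^3 + 10*a^2 + 32*a + 32) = (a - 4)*(a - 2)^2*(a + 2)*(a + 4)*(a^2 + 8*a + 16) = (a - 4)*(a - 2)^2*(a + 2)*(a + 4)^2*(a + 4)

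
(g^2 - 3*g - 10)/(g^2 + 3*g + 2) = (g - 5)/(g + 1)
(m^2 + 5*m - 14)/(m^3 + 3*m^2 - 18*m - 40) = (m^2 + 5*m - 14)/(m^3 + 3*m^2 - 18*m - 40)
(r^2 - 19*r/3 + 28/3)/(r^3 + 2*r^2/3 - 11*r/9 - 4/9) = 3*(3*r^2 - 19*r + 28)/(9*r^3 + 6*r^2 - 11*r - 4)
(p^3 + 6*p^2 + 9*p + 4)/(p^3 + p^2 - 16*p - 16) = (p + 1)/(p - 4)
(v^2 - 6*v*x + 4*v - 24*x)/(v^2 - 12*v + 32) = (v^2 - 6*v*x + 4*v - 24*x)/(v^2 - 12*v + 32)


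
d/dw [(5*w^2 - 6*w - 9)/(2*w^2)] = 3*(w + 3)/w^3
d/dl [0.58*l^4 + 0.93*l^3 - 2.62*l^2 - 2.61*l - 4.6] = 2.32*l^3 + 2.79*l^2 - 5.24*l - 2.61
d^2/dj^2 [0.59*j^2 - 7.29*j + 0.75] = 1.18000000000000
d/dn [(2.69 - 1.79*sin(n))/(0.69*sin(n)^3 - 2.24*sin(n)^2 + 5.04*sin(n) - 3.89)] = (2.4702*sin(n)^3 - 9.5779*sin(n)^2 + 12.0512*sin(n) - 6.5945)*cos(n)/(0.4761*sin(n)^6 - 3.0912*sin(n)^5 + 11.9728*sin(n)^4 - 27.9474*sin(n)^3 + 42.8288*sin(n)^2 - 39.2112*sin(n) + 15.1321)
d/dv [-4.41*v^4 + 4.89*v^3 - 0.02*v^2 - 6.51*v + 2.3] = -17.64*v^3 + 14.67*v^2 - 0.04*v - 6.51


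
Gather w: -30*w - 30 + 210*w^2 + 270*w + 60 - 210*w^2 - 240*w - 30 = 0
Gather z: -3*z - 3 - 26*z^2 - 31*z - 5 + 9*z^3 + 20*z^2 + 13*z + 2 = 9*z^3 - 6*z^2 - 21*z - 6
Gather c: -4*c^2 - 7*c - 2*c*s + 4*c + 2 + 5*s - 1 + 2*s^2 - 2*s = -4*c^2 + c*(-2*s - 3) + 2*s^2 + 3*s + 1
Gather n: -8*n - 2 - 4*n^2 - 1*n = -4*n^2 - 9*n - 2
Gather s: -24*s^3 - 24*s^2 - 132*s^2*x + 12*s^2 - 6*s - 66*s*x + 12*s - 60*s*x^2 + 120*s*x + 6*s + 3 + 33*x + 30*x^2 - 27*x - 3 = -24*s^3 + s^2*(-132*x - 12) + s*(-60*x^2 + 54*x + 12) + 30*x^2 + 6*x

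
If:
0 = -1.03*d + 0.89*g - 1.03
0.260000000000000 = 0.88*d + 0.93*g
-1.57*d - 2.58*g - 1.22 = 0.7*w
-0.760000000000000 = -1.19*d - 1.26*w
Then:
No Solution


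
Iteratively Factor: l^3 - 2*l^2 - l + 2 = (l + 1)*(l^2 - 3*l + 2) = (l - 1)*(l + 1)*(l - 2)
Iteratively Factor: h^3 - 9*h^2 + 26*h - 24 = (h - 3)*(h^2 - 6*h + 8) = (h - 3)*(h - 2)*(h - 4)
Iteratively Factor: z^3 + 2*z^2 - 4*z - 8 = (z - 2)*(z^2 + 4*z + 4) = (z - 2)*(z + 2)*(z + 2)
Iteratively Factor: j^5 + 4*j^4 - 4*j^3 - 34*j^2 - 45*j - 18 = (j - 3)*(j^4 + 7*j^3 + 17*j^2 + 17*j + 6) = (j - 3)*(j + 2)*(j^3 + 5*j^2 + 7*j + 3) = (j - 3)*(j + 1)*(j + 2)*(j^2 + 4*j + 3) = (j - 3)*(j + 1)^2*(j + 2)*(j + 3)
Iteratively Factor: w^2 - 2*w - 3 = (w - 3)*(w + 1)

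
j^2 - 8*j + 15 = (j - 5)*(j - 3)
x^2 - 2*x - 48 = (x - 8)*(x + 6)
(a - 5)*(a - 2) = a^2 - 7*a + 10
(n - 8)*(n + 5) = n^2 - 3*n - 40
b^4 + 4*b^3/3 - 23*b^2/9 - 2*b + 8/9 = (b - 4/3)*(b - 1/3)*(b + 1)*(b + 2)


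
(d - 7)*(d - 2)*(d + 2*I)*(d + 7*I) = d^4 - 9*d^3 + 9*I*d^3 - 81*I*d^2 + 126*d + 126*I*d - 196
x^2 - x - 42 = (x - 7)*(x + 6)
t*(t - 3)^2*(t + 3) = t^4 - 3*t^3 - 9*t^2 + 27*t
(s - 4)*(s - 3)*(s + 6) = s^3 - s^2 - 30*s + 72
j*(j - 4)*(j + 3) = j^3 - j^2 - 12*j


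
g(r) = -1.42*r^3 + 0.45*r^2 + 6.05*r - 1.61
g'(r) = -4.26*r^2 + 0.9*r + 6.05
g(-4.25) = 89.81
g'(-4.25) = -74.72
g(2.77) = -11.58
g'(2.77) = -24.14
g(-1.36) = -5.43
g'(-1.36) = -3.05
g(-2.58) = 10.16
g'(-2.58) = -24.63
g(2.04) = 0.55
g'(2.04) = -9.84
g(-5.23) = 182.20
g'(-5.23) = -115.18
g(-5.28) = 188.01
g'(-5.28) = -117.46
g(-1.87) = -2.06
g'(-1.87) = -10.53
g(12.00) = -2317.97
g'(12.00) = -596.59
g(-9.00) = 1015.57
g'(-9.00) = -347.11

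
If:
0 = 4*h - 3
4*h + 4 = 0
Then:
No Solution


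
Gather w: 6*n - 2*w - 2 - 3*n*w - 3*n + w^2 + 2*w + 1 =-3*n*w + 3*n + w^2 - 1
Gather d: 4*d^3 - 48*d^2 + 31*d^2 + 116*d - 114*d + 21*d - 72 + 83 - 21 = 4*d^3 - 17*d^2 + 23*d - 10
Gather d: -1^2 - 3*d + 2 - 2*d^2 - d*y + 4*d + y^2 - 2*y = -2*d^2 + d*(1 - y) + y^2 - 2*y + 1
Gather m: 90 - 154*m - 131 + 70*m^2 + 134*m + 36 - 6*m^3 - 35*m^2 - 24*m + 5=-6*m^3 + 35*m^2 - 44*m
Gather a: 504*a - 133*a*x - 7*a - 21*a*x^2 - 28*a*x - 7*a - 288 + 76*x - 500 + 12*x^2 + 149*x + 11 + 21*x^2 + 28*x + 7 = a*(-21*x^2 - 161*x + 490) + 33*x^2 + 253*x - 770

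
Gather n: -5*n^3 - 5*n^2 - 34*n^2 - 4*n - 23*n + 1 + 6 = -5*n^3 - 39*n^2 - 27*n + 7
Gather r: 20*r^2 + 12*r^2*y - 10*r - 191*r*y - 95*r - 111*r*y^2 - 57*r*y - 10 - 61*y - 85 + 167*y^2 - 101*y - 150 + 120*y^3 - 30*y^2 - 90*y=r^2*(12*y + 20) + r*(-111*y^2 - 248*y - 105) + 120*y^3 + 137*y^2 - 252*y - 245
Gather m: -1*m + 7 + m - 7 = 0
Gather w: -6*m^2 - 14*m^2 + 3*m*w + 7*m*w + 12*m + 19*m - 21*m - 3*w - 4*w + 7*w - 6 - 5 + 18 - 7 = -20*m^2 + 10*m*w + 10*m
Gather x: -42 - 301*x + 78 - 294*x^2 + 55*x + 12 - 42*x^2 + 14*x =-336*x^2 - 232*x + 48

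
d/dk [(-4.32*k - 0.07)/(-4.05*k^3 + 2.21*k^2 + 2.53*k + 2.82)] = (-34.992*k^3 + 8.6967*k^2 + 0.3094*k - 12.0053)/(16.4025*k^6 - 17.901*k^5 - 15.6089*k^4 - 11.6594*k^3 + 18.8653*k^2 + 14.2692*k + 7.9524)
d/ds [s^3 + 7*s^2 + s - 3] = 3*s^2 + 14*s + 1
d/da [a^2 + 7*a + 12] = 2*a + 7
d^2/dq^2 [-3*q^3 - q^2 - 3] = -18*q - 2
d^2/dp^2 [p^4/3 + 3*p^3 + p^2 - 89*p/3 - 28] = 4*p^2 + 18*p + 2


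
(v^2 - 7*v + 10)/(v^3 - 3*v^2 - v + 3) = (v^2 - 7*v + 10)/(v^3 - 3*v^2 - v + 3)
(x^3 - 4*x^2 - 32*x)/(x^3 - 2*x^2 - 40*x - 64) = x/(x + 2)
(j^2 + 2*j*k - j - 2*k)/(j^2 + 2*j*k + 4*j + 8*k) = (j - 1)/(j + 4)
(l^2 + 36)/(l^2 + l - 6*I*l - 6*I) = (l + 6*I)/(l + 1)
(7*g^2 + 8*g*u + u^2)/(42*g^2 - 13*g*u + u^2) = (7*g^2 + 8*g*u + u^2)/(42*g^2 - 13*g*u + u^2)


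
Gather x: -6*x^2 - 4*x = -6*x^2 - 4*x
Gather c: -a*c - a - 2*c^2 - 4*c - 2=-a - 2*c^2 + c*(-a - 4) - 2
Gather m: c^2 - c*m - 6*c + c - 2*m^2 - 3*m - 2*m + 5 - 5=c^2 - 5*c - 2*m^2 + m*(-c - 5)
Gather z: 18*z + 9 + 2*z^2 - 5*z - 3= 2*z^2 + 13*z + 6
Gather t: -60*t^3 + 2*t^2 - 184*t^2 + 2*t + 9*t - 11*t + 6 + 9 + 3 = -60*t^3 - 182*t^2 + 18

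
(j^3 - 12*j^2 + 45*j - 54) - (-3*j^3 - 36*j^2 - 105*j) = 4*j^3 + 24*j^2 + 150*j - 54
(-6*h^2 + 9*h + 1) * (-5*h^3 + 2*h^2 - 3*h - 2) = 30*h^5 - 57*h^4 + 31*h^3 - 13*h^2 - 21*h - 2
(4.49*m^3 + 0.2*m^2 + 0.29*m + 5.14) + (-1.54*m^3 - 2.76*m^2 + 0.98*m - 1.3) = 2.95*m^3 - 2.56*m^2 + 1.27*m + 3.84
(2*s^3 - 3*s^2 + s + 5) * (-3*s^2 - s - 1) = -6*s^5 + 7*s^4 - 2*s^3 - 13*s^2 - 6*s - 5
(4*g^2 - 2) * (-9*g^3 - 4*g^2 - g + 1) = -36*g^5 - 16*g^4 + 14*g^3 + 12*g^2 + 2*g - 2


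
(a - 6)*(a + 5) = a^2 - a - 30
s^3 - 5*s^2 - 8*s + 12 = (s - 6)*(s - 1)*(s + 2)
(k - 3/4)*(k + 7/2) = k^2 + 11*k/4 - 21/8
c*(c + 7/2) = c^2 + 7*c/2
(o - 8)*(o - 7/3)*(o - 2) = o^3 - 37*o^2/3 + 118*o/3 - 112/3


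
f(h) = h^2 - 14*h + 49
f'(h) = 2*h - 14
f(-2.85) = 97.02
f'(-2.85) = -19.70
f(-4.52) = 132.71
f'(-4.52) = -23.04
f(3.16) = 14.75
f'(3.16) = -7.68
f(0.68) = 39.94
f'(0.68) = -12.64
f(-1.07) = 65.12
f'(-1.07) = -16.14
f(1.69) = 28.20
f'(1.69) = -10.62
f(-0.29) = 53.14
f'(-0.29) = -14.58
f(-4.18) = 124.99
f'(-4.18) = -22.36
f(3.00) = 16.00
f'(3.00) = -8.00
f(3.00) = 16.00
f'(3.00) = -8.00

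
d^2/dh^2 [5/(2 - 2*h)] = -5/(h - 1)^3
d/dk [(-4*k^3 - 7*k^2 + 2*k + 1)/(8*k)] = -k - 7/8 - 1/(8*k^2)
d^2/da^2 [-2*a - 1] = 0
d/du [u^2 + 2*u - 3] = 2*u + 2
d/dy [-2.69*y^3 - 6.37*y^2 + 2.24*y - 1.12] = -8.07*y^2 - 12.74*y + 2.24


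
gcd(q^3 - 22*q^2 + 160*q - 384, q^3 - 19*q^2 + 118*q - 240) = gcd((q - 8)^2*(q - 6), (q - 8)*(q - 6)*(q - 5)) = q^2 - 14*q + 48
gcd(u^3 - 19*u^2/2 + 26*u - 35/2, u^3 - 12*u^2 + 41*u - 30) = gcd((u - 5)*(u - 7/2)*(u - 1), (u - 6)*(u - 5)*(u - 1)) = u^2 - 6*u + 5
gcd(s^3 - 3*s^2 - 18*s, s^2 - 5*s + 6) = 1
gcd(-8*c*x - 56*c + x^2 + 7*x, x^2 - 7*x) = 1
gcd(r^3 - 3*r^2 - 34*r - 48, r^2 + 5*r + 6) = r^2 + 5*r + 6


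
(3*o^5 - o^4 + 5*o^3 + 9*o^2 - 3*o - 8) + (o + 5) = 3*o^5 - o^4 + 5*o^3 + 9*o^2 - 2*o - 3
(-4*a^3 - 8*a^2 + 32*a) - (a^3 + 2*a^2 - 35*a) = -5*a^3 - 10*a^2 + 67*a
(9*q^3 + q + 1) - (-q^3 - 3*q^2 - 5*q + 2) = 10*q^3 + 3*q^2 + 6*q - 1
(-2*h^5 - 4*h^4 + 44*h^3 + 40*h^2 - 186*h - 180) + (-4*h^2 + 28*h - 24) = -2*h^5 - 4*h^4 + 44*h^3 + 36*h^2 - 158*h - 204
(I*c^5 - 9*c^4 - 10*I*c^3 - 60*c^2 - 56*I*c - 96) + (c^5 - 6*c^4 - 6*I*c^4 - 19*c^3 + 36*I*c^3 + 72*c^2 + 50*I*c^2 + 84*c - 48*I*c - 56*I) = c^5 + I*c^5 - 15*c^4 - 6*I*c^4 - 19*c^3 + 26*I*c^3 + 12*c^2 + 50*I*c^2 + 84*c - 104*I*c - 96 - 56*I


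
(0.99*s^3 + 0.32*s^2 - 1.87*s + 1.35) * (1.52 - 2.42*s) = -2.3958*s^4 + 0.7304*s^3 + 5.0118*s^2 - 6.1094*s + 2.052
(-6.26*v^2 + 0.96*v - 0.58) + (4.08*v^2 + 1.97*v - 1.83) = -2.18*v^2 + 2.93*v - 2.41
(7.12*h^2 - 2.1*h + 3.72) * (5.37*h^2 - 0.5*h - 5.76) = 38.2344*h^4 - 14.837*h^3 - 19.9848*h^2 + 10.236*h - 21.4272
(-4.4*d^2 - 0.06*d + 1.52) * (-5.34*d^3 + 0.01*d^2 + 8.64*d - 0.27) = 23.496*d^5 + 0.2764*d^4 - 46.1334*d^3 + 0.6848*d^2 + 13.149*d - 0.4104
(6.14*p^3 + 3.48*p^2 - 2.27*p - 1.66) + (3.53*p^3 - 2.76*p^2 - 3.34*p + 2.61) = 9.67*p^3 + 0.72*p^2 - 5.61*p + 0.95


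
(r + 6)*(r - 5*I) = r^2 + 6*r - 5*I*r - 30*I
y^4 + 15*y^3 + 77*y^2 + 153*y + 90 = (y + 1)*(y + 3)*(y + 5)*(y + 6)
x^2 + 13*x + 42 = (x + 6)*(x + 7)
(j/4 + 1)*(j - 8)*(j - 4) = j^3/4 - 2*j^2 - 4*j + 32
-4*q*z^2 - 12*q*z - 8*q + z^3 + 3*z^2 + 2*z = (-4*q + z)*(z + 1)*(z + 2)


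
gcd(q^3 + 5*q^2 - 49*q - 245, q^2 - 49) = q^2 - 49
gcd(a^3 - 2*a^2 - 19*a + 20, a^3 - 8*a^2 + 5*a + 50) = a - 5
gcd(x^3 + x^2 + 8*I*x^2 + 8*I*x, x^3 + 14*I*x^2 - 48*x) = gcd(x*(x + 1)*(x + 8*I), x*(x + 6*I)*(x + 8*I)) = x^2 + 8*I*x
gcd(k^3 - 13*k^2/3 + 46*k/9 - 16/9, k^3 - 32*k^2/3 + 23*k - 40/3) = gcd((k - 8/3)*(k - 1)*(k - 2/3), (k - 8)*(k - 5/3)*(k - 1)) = k - 1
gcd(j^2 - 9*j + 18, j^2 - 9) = j - 3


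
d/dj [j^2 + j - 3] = 2*j + 1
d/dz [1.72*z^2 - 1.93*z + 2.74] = 3.44*z - 1.93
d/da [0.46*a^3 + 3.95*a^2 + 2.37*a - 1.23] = 1.38*a^2 + 7.9*a + 2.37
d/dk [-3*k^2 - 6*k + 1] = -6*k - 6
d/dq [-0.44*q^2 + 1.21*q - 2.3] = 1.21 - 0.88*q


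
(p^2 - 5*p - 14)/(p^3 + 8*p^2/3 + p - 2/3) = 3*(p - 7)/(3*p^2 + 2*p - 1)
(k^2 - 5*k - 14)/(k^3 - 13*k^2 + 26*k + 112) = 1/(k - 8)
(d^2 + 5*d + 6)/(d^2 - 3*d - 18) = (d + 2)/(d - 6)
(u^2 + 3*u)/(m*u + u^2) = (u + 3)/(m + u)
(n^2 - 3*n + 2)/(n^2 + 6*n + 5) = (n^2 - 3*n + 2)/(n^2 + 6*n + 5)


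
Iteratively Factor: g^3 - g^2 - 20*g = (g + 4)*(g^2 - 5*g) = (g - 5)*(g + 4)*(g)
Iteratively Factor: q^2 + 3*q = (q)*(q + 3)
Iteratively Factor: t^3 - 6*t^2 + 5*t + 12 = (t - 4)*(t^2 - 2*t - 3) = (t - 4)*(t + 1)*(t - 3)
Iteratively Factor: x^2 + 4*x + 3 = (x + 3)*(x + 1)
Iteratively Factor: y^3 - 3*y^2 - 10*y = (y)*(y^2 - 3*y - 10) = y*(y - 5)*(y + 2)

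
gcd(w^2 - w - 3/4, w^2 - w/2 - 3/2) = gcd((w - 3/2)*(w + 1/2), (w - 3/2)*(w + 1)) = w - 3/2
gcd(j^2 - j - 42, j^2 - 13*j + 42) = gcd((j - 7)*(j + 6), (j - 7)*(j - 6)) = j - 7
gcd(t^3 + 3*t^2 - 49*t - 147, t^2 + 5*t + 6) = t + 3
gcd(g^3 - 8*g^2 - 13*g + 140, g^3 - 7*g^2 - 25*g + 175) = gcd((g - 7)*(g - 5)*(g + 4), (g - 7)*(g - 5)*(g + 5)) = g^2 - 12*g + 35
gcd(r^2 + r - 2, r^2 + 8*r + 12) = r + 2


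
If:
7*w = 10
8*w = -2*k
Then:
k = -40/7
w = 10/7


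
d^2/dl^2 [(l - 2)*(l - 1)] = 2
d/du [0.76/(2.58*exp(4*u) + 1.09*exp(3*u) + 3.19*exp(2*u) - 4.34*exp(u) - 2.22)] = (-7.8432*exp(3*u) - 2.4852*exp(2*u) - 4.8488*exp(u) + 3.2984)*exp(u)/(2.58*exp(4*u) + 1.09*exp(3*u) + 3.19*exp(2*u) - 4.34*exp(u) - 2.22)^2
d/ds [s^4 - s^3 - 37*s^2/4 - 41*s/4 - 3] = 4*s^3 - 3*s^2 - 37*s/2 - 41/4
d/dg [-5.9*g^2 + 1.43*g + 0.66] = 1.43 - 11.8*g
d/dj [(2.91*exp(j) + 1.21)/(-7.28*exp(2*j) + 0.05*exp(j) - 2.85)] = (21.1848*exp(2*j) + 17.6176*exp(j) - 8.354)*exp(j)/(52.9984*exp(4*j) - 0.728*exp(3*j) + 41.4985*exp(2*j) - 0.285*exp(j) + 8.1225)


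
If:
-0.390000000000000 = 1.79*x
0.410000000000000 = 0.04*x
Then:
No Solution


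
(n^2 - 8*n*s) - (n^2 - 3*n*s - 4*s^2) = -5*n*s + 4*s^2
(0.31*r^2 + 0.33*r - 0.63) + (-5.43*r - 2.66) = 0.31*r^2 - 5.1*r - 3.29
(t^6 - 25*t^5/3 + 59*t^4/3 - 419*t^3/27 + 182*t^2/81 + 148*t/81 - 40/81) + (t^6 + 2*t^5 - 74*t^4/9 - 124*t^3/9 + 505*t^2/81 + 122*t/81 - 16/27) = 2*t^6 - 19*t^5/3 + 103*t^4/9 - 791*t^3/27 + 229*t^2/27 + 10*t/3 - 88/81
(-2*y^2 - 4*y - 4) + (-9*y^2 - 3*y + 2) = -11*y^2 - 7*y - 2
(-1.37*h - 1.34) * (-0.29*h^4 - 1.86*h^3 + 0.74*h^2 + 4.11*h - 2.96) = 0.3973*h^5 + 2.9368*h^4 + 1.4786*h^3 - 6.6223*h^2 - 1.4522*h + 3.9664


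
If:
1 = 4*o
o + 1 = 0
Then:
No Solution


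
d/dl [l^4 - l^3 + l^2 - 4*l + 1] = 4*l^3 - 3*l^2 + 2*l - 4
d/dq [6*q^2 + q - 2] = 12*q + 1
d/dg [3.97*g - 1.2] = 3.97000000000000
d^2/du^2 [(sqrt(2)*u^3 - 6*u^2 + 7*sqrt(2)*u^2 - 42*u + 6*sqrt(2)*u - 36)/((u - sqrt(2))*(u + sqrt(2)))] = 4*(-21*u^3 + 4*sqrt(2)*u^3 - 72*u^2 + 21*sqrt(2)*u^2 - 126*u + 24*sqrt(2)*u - 48 + 14*sqrt(2))/(u^6 - 6*u^4 + 12*u^2 - 8)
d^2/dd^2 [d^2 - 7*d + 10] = 2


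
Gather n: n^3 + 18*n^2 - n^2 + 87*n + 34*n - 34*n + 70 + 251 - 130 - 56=n^3 + 17*n^2 + 87*n + 135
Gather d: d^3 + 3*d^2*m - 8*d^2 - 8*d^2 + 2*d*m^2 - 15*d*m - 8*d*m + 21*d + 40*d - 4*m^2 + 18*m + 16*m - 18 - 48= d^3 + d^2*(3*m - 16) + d*(2*m^2 - 23*m + 61) - 4*m^2 + 34*m - 66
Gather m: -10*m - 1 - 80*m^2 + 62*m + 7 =-80*m^2 + 52*m + 6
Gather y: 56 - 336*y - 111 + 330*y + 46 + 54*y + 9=48*y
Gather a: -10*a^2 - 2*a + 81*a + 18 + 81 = -10*a^2 + 79*a + 99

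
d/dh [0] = 0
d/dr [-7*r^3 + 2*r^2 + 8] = r*(4 - 21*r)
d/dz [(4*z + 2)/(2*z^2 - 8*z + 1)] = 4*(-2*z^2 - 2*z + 5)/(4*z^4 - 32*z^3 + 68*z^2 - 16*z + 1)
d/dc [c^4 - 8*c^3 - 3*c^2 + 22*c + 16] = 4*c^3 - 24*c^2 - 6*c + 22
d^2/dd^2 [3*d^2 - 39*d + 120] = 6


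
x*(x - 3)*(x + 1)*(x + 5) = x^4 + 3*x^3 - 13*x^2 - 15*x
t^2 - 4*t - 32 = (t - 8)*(t + 4)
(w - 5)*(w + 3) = w^2 - 2*w - 15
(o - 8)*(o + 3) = o^2 - 5*o - 24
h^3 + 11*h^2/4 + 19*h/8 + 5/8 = (h + 1/2)*(h + 1)*(h + 5/4)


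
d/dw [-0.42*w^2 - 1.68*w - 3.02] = -0.84*w - 1.68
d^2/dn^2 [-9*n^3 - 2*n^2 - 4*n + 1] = -54*n - 4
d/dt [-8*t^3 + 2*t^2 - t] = -24*t^2 + 4*t - 1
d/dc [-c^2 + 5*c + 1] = 5 - 2*c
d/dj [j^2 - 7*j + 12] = 2*j - 7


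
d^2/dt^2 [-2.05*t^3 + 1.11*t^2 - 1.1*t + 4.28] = 2.22 - 12.3*t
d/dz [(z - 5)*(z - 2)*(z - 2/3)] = 3*z^2 - 46*z/3 + 44/3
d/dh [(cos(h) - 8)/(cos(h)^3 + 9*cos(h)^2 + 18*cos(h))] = (-285*cos(h) - 15*cos(2*h) + cos(3*h) - 303)*sin(h)/(2*(cos(h) + 3)^2*(cos(h) + 6)^2*cos(h)^2)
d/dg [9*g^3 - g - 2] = 27*g^2 - 1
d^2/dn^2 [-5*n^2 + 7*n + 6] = -10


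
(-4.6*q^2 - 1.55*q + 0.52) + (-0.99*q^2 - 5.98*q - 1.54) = -5.59*q^2 - 7.53*q - 1.02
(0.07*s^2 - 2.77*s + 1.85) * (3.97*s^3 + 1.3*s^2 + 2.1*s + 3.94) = 0.2779*s^5 - 10.9059*s^4 + 3.8905*s^3 - 3.1362*s^2 - 7.0288*s + 7.289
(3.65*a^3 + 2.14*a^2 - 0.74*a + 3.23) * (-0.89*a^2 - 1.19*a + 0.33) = -3.2485*a^5 - 6.2481*a^4 - 0.6835*a^3 - 1.2879*a^2 - 4.0879*a + 1.0659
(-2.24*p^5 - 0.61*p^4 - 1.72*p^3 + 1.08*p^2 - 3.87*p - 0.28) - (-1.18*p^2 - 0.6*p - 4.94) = -2.24*p^5 - 0.61*p^4 - 1.72*p^3 + 2.26*p^2 - 3.27*p + 4.66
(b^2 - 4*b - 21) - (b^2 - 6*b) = 2*b - 21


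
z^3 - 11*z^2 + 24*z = z*(z - 8)*(z - 3)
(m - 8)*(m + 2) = m^2 - 6*m - 16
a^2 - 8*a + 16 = (a - 4)^2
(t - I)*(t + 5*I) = t^2 + 4*I*t + 5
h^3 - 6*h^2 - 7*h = h*(h - 7)*(h + 1)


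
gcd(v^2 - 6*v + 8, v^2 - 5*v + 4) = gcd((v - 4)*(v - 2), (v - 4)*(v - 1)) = v - 4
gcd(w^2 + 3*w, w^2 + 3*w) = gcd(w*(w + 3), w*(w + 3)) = w^2 + 3*w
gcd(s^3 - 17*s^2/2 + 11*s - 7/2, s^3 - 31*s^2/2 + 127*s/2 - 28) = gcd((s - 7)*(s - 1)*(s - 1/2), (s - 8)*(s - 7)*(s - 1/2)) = s^2 - 15*s/2 + 7/2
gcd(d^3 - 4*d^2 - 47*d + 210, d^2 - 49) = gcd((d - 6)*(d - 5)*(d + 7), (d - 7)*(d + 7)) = d + 7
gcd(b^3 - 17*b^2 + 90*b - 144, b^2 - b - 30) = b - 6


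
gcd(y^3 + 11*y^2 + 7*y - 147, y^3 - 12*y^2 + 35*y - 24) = y - 3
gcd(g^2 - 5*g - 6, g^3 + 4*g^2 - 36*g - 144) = g - 6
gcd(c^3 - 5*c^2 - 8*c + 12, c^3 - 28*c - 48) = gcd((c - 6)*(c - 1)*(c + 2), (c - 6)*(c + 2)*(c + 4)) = c^2 - 4*c - 12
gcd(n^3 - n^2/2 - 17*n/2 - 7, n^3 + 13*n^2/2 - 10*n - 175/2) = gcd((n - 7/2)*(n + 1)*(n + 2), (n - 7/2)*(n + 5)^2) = n - 7/2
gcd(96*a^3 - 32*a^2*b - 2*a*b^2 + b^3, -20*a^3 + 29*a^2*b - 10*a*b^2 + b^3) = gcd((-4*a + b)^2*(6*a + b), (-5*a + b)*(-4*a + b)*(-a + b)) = 4*a - b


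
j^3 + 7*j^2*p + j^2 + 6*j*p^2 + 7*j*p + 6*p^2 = (j + 1)*(j + p)*(j + 6*p)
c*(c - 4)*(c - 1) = c^3 - 5*c^2 + 4*c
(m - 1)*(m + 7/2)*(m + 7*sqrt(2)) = m^3 + 5*m^2/2 + 7*sqrt(2)*m^2 - 7*m/2 + 35*sqrt(2)*m/2 - 49*sqrt(2)/2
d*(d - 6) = d^2 - 6*d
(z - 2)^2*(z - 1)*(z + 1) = z^4 - 4*z^3 + 3*z^2 + 4*z - 4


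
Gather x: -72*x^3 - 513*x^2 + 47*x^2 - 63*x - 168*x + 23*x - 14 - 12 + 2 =-72*x^3 - 466*x^2 - 208*x - 24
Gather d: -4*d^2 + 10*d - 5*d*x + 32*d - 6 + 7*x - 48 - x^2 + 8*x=-4*d^2 + d*(42 - 5*x) - x^2 + 15*x - 54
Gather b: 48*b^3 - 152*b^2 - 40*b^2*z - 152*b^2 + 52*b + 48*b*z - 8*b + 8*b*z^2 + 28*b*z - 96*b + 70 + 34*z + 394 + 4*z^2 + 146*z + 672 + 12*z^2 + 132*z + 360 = 48*b^3 + b^2*(-40*z - 304) + b*(8*z^2 + 76*z - 52) + 16*z^2 + 312*z + 1496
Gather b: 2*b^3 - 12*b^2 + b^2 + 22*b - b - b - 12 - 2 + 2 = 2*b^3 - 11*b^2 + 20*b - 12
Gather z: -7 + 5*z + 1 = 5*z - 6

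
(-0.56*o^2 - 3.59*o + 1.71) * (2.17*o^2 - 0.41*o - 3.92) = -1.2152*o^4 - 7.5607*o^3 + 7.3778*o^2 + 13.3717*o - 6.7032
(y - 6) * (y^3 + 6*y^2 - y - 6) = y^4 - 37*y^2 + 36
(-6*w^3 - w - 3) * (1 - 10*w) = 60*w^4 - 6*w^3 + 10*w^2 + 29*w - 3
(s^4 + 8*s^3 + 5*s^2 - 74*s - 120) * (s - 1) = s^5 + 7*s^4 - 3*s^3 - 79*s^2 - 46*s + 120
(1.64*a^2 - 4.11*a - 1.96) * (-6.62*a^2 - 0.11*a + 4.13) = -10.8568*a^4 + 27.0278*a^3 + 20.2005*a^2 - 16.7587*a - 8.0948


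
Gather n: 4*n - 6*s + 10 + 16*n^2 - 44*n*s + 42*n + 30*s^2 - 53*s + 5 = 16*n^2 + n*(46 - 44*s) + 30*s^2 - 59*s + 15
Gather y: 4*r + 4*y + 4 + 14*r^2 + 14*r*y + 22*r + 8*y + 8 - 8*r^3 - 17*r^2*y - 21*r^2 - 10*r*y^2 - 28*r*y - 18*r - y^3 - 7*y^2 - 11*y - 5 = -8*r^3 - 7*r^2 + 8*r - y^3 + y^2*(-10*r - 7) + y*(-17*r^2 - 14*r + 1) + 7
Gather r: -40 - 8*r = -8*r - 40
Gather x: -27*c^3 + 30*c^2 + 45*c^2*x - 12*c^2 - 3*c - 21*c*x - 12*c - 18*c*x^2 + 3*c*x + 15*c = -27*c^3 + 18*c^2 - 18*c*x^2 + x*(45*c^2 - 18*c)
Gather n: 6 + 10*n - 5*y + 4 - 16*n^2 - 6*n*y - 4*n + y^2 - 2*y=-16*n^2 + n*(6 - 6*y) + y^2 - 7*y + 10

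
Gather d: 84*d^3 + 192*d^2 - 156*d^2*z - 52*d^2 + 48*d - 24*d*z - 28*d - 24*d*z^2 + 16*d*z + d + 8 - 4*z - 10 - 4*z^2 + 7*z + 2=84*d^3 + d^2*(140 - 156*z) + d*(-24*z^2 - 8*z + 21) - 4*z^2 + 3*z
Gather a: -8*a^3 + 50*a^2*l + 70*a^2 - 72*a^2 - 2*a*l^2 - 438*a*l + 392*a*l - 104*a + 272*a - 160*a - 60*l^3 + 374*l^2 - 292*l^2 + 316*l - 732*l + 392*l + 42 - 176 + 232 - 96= -8*a^3 + a^2*(50*l - 2) + a*(-2*l^2 - 46*l + 8) - 60*l^3 + 82*l^2 - 24*l + 2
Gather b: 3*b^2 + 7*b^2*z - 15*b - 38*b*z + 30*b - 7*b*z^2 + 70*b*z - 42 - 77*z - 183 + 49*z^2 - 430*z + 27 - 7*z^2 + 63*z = b^2*(7*z + 3) + b*(-7*z^2 + 32*z + 15) + 42*z^2 - 444*z - 198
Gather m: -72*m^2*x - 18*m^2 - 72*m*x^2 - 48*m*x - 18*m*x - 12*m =m^2*(-72*x - 18) + m*(-72*x^2 - 66*x - 12)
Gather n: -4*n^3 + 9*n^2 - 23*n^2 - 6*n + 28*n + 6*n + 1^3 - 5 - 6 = -4*n^3 - 14*n^2 + 28*n - 10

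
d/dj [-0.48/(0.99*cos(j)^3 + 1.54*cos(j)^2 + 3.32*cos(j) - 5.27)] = (1.4256*sin(j)^2 - 1.4784*cos(j) - 3.0192)*sin(j)/(0.99*cos(j)^3 + 1.54*cos(j)^2 + 3.32*cos(j) - 5.27)^2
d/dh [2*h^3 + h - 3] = 6*h^2 + 1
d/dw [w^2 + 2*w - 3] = 2*w + 2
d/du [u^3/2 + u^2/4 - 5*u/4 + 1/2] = 3*u^2/2 + u/2 - 5/4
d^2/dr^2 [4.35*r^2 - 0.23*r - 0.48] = 8.70000000000000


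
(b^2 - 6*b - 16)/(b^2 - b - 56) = (b + 2)/(b + 7)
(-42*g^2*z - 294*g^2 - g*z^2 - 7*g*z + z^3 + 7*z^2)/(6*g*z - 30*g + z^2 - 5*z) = (-7*g*z - 49*g + z^2 + 7*z)/(z - 5)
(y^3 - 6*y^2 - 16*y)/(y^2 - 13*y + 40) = y*(y + 2)/(y - 5)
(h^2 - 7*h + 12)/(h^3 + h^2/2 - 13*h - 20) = 2*(h - 3)/(2*h^2 + 9*h + 10)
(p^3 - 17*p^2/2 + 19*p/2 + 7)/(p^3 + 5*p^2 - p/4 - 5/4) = 2*(p^2 - 9*p + 14)/(2*p^2 + 9*p - 5)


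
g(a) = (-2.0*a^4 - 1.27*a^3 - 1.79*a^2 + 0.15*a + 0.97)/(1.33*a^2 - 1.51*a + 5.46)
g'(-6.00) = 15.15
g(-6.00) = -38.17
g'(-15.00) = 42.40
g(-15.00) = -297.43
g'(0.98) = -2.62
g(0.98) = -0.69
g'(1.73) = -6.72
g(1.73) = -4.19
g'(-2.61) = 4.78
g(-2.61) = -4.43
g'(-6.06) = 15.34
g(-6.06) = -39.09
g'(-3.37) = 7.08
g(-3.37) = -8.94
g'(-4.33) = 10.03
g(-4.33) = -17.14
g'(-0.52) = 0.35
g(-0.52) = 0.07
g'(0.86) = -2.04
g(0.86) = -0.41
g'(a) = (1.51 - 2.66*a)*(-2.0*a^4 - 1.27*a^3 - 1.79*a^2 + 0.15*a + 0.97)/(1.33*a^2 - 1.51*a + 5.46)^2 + (-8.0*a^3 - 3.81*a^2 - 3.58*a + 0.15)/(1.33*a^2 - 1.51*a + 5.46) = (-5.32*a^5 + 7.3709*a^4 - 39.8446*a^3 - 18.2992*a^2 - 22.127*a + 2.2837)/(1.7689*a^4 - 4.0166*a^3 + 16.8037*a^2 - 16.4892*a + 29.8116)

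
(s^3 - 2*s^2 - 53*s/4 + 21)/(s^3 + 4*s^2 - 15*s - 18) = (s^3 - 2*s^2 - 53*s/4 + 21)/(s^3 + 4*s^2 - 15*s - 18)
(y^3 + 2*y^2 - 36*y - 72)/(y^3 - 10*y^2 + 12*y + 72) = (y + 6)/(y - 6)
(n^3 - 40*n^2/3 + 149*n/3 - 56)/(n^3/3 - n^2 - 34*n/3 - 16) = (3*n^2 - 16*n + 21)/(n^2 + 5*n + 6)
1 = 1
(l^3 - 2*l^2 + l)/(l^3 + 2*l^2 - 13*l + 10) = l*(l - 1)/(l^2 + 3*l - 10)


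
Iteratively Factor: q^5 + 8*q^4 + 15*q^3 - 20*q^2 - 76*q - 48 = (q - 2)*(q^4 + 10*q^3 + 35*q^2 + 50*q + 24) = (q - 2)*(q + 1)*(q^3 + 9*q^2 + 26*q + 24) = (q - 2)*(q + 1)*(q + 3)*(q^2 + 6*q + 8) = (q - 2)*(q + 1)*(q + 2)*(q + 3)*(q + 4)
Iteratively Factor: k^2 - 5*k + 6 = (k - 2)*(k - 3)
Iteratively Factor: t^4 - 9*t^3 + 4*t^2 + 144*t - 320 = (t + 4)*(t^3 - 13*t^2 + 56*t - 80) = (t - 5)*(t + 4)*(t^2 - 8*t + 16) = (t - 5)*(t - 4)*(t + 4)*(t - 4)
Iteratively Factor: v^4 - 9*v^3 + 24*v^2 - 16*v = (v - 1)*(v^3 - 8*v^2 + 16*v) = (v - 4)*(v - 1)*(v^2 - 4*v) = v*(v - 4)*(v - 1)*(v - 4)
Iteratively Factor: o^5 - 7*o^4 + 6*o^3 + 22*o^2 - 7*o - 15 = (o - 5)*(o^4 - 2*o^3 - 4*o^2 + 2*o + 3) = (o - 5)*(o + 1)*(o^3 - 3*o^2 - o + 3) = (o - 5)*(o + 1)^2*(o^2 - 4*o + 3) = (o - 5)*(o - 1)*(o + 1)^2*(o - 3)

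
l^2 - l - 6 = (l - 3)*(l + 2)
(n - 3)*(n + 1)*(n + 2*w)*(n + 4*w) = n^4 + 6*n^3*w - 2*n^3 + 8*n^2*w^2 - 12*n^2*w - 3*n^2 - 16*n*w^2 - 18*n*w - 24*w^2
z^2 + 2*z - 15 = (z - 3)*(z + 5)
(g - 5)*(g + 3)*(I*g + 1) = I*g^3 + g^2 - 2*I*g^2 - 2*g - 15*I*g - 15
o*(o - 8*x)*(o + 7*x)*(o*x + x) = o^4*x - o^3*x^2 + o^3*x - 56*o^2*x^3 - o^2*x^2 - 56*o*x^3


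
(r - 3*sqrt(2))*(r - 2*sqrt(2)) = r^2 - 5*sqrt(2)*r + 12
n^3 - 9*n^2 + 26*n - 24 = (n - 4)*(n - 3)*(n - 2)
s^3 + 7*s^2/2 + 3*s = s*(s + 3/2)*(s + 2)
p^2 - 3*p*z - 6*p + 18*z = (p - 6)*(p - 3*z)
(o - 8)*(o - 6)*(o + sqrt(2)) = o^3 - 14*o^2 + sqrt(2)*o^2 - 14*sqrt(2)*o + 48*o + 48*sqrt(2)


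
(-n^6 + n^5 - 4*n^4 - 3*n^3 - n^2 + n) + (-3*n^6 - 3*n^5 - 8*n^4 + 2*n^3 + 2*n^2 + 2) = -4*n^6 - 2*n^5 - 12*n^4 - n^3 + n^2 + n + 2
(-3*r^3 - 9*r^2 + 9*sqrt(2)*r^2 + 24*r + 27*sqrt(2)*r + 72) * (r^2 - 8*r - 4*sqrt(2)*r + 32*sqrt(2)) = -3*r^5 + 15*r^4 + 21*sqrt(2)*r^4 - 105*sqrt(2)*r^3 + 24*r^3 - 600*sqrt(2)*r^2 + 240*r^2 + 480*sqrt(2)*r + 1152*r + 2304*sqrt(2)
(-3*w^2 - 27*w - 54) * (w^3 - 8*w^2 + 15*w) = -3*w^5 - 3*w^4 + 117*w^3 + 27*w^2 - 810*w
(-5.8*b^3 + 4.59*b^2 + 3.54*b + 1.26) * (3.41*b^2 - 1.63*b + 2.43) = -19.778*b^5 + 25.1059*b^4 - 9.5043*b^3 + 9.6801*b^2 + 6.5484*b + 3.0618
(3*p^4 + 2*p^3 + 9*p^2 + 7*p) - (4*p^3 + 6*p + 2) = 3*p^4 - 2*p^3 + 9*p^2 + p - 2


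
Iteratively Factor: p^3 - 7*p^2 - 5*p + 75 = (p - 5)*(p^2 - 2*p - 15) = (p - 5)^2*(p + 3)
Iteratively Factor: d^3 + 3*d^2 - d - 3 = (d - 1)*(d^2 + 4*d + 3) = (d - 1)*(d + 1)*(d + 3)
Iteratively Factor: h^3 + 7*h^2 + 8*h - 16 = (h + 4)*(h^2 + 3*h - 4) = (h - 1)*(h + 4)*(h + 4)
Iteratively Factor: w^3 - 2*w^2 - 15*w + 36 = (w + 4)*(w^2 - 6*w + 9) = (w - 3)*(w + 4)*(w - 3)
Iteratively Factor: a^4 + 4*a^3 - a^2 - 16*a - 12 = (a + 1)*(a^3 + 3*a^2 - 4*a - 12) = (a + 1)*(a + 3)*(a^2 - 4) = (a + 1)*(a + 2)*(a + 3)*(a - 2)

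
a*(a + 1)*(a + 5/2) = a^3 + 7*a^2/2 + 5*a/2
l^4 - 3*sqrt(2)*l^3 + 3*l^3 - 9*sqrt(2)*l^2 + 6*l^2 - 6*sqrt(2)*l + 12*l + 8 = (l + 1)*(l + 2)*(l - 2*sqrt(2))*(l - sqrt(2))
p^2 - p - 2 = (p - 2)*(p + 1)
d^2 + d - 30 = (d - 5)*(d + 6)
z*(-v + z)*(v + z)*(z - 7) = -v^2*z^2 + 7*v^2*z + z^4 - 7*z^3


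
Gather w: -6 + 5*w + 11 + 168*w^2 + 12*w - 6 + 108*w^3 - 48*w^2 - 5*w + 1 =108*w^3 + 120*w^2 + 12*w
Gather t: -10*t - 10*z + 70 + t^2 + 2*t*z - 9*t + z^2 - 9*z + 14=t^2 + t*(2*z - 19) + z^2 - 19*z + 84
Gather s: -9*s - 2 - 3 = -9*s - 5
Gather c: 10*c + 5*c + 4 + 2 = 15*c + 6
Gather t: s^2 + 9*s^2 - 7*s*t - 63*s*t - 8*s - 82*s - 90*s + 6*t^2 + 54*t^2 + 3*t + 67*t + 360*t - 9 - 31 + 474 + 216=10*s^2 - 180*s + 60*t^2 + t*(430 - 70*s) + 650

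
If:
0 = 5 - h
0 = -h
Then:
No Solution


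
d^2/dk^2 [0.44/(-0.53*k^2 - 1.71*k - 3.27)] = (0.247192*k^2 + 0.797544*k - 0.44*(1.06*k + 1.71)*(2.12*k + 3.42) + 1.525128)/(0.53*k^2 + 1.71*k + 3.27)^3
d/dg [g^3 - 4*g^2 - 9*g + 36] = 3*g^2 - 8*g - 9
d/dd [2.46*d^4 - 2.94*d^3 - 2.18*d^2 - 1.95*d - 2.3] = 9.84*d^3 - 8.82*d^2 - 4.36*d - 1.95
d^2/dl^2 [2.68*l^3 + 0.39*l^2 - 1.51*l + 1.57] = 16.08*l + 0.78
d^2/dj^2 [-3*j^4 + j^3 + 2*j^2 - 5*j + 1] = -36*j^2 + 6*j + 4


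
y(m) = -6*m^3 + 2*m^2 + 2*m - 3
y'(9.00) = -1420.00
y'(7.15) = -889.60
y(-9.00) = 4515.00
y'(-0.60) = -6.88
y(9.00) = -4197.00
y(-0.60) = -2.18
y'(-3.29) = -205.99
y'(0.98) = -11.37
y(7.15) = -2079.61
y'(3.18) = -167.30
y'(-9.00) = -1492.00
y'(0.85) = -7.60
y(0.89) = -3.87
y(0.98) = -4.77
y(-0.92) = 1.52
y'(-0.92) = -16.92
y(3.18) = -169.36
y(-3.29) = 225.74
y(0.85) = -3.54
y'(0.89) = -8.70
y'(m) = -18*m^2 + 4*m + 2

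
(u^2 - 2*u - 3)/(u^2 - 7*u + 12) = (u + 1)/(u - 4)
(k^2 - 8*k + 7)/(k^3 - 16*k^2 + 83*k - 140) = (k - 1)/(k^2 - 9*k + 20)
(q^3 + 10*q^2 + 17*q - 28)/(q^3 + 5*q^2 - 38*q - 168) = (q - 1)/(q - 6)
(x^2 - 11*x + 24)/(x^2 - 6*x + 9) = (x - 8)/(x - 3)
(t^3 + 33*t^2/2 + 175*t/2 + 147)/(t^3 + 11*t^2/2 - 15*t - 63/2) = (2*t^2 + 19*t + 42)/(2*t^2 - 3*t - 9)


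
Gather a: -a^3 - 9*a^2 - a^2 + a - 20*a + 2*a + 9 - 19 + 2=-a^3 - 10*a^2 - 17*a - 8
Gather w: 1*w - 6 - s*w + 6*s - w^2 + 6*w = 6*s - w^2 + w*(7 - s) - 6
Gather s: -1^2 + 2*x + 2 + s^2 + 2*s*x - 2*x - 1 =s^2 + 2*s*x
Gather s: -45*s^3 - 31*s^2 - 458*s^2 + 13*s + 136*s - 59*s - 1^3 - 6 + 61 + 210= -45*s^3 - 489*s^2 + 90*s + 264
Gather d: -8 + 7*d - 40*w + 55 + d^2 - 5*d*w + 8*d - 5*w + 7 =d^2 + d*(15 - 5*w) - 45*w + 54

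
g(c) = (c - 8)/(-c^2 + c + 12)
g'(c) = (c - 8)*(2*c - 1)/(-c^2 + c + 12)^2 + 1/(-c^2 + c + 12)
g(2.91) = -0.79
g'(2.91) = -0.44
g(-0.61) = -0.78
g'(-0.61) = 0.25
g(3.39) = -1.18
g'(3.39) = -1.50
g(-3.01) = 157.06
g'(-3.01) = 15714.27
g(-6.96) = 0.34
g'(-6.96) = 0.10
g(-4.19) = 1.25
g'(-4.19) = 1.10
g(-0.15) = -0.69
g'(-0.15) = 0.16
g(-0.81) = -0.84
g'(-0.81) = 0.30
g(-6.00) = 0.47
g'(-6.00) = 0.17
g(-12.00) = 0.14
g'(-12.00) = 0.02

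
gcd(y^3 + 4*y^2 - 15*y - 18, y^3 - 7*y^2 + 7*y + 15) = y^2 - 2*y - 3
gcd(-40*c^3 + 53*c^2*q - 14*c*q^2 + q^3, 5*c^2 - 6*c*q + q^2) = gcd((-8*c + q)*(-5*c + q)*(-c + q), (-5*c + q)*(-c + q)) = 5*c^2 - 6*c*q + q^2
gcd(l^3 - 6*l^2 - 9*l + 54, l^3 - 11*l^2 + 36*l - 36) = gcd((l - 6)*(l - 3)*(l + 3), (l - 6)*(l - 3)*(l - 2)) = l^2 - 9*l + 18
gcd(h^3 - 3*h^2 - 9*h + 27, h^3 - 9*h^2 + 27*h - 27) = h^2 - 6*h + 9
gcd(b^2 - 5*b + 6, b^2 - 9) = b - 3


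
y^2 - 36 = (y - 6)*(y + 6)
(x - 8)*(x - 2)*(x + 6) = x^3 - 4*x^2 - 44*x + 96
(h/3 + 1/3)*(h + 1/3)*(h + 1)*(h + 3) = h^4/3 + 16*h^3/9 + 26*h^2/9 + 16*h/9 + 1/3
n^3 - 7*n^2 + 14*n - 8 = (n - 4)*(n - 2)*(n - 1)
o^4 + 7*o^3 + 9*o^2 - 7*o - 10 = (o - 1)*(o + 1)*(o + 2)*(o + 5)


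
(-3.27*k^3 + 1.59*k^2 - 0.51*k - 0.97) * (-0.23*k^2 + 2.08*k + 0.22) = 0.7521*k^5 - 7.1673*k^4 + 2.7051*k^3 - 0.4879*k^2 - 2.1298*k - 0.2134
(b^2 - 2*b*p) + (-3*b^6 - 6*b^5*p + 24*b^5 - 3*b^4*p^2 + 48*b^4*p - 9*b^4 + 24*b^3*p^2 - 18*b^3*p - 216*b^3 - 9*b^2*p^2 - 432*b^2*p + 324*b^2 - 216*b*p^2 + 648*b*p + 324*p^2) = -3*b^6 - 6*b^5*p + 24*b^5 - 3*b^4*p^2 + 48*b^4*p - 9*b^4 + 24*b^3*p^2 - 18*b^3*p - 216*b^3 - 9*b^2*p^2 - 432*b^2*p + 325*b^2 - 216*b*p^2 + 646*b*p + 324*p^2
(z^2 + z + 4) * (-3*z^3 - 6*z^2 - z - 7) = -3*z^5 - 9*z^4 - 19*z^3 - 32*z^2 - 11*z - 28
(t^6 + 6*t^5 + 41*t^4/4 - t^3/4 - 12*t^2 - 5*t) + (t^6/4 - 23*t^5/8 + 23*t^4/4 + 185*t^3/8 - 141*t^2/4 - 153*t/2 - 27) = 5*t^6/4 + 25*t^5/8 + 16*t^4 + 183*t^3/8 - 189*t^2/4 - 163*t/2 - 27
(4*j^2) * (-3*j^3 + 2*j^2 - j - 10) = -12*j^5 + 8*j^4 - 4*j^3 - 40*j^2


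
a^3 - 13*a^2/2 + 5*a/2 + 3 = (a - 6)*(a - 1)*(a + 1/2)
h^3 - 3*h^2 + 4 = (h - 2)^2*(h + 1)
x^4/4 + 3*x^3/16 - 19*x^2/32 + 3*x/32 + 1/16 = (x/4 + 1/2)*(x - 1)*(x - 1/2)*(x + 1/4)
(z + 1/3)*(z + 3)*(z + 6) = z^3 + 28*z^2/3 + 21*z + 6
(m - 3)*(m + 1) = m^2 - 2*m - 3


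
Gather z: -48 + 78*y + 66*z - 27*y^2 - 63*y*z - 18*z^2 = -27*y^2 + 78*y - 18*z^2 + z*(66 - 63*y) - 48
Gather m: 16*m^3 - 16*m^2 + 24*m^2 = 16*m^3 + 8*m^2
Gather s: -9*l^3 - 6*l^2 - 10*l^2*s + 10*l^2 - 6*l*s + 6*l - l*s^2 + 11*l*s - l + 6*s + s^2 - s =-9*l^3 + 4*l^2 + 5*l + s^2*(1 - l) + s*(-10*l^2 + 5*l + 5)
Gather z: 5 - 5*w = 5 - 5*w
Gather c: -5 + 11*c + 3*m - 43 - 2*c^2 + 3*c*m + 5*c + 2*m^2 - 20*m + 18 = -2*c^2 + c*(3*m + 16) + 2*m^2 - 17*m - 30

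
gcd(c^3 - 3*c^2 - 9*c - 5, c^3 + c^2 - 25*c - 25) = c^2 - 4*c - 5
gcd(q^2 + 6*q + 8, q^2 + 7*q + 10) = q + 2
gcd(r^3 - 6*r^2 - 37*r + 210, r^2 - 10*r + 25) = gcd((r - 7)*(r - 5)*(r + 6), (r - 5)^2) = r - 5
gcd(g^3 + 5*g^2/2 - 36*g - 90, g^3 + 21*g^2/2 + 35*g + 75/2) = g + 5/2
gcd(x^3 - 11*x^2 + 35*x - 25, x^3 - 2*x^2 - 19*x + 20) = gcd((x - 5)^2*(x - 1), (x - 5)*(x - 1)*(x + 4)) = x^2 - 6*x + 5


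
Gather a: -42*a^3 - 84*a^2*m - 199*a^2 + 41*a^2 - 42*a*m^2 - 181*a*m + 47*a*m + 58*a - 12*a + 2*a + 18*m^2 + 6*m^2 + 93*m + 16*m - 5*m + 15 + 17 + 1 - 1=-42*a^3 + a^2*(-84*m - 158) + a*(-42*m^2 - 134*m + 48) + 24*m^2 + 104*m + 32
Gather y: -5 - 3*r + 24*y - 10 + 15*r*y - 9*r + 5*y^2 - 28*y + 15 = -12*r + 5*y^2 + y*(15*r - 4)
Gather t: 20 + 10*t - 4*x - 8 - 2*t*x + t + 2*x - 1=t*(11 - 2*x) - 2*x + 11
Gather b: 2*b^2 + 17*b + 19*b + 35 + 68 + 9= 2*b^2 + 36*b + 112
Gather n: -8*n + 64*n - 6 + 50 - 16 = 56*n + 28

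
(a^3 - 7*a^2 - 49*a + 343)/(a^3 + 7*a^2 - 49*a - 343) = (a - 7)/(a + 7)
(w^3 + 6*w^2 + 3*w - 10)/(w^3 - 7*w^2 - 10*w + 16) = (w + 5)/(w - 8)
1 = 1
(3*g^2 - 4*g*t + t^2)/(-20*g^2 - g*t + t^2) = (-3*g^2 + 4*g*t - t^2)/(20*g^2 + g*t - t^2)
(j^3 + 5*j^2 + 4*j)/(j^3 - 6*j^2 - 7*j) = (j + 4)/(j - 7)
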